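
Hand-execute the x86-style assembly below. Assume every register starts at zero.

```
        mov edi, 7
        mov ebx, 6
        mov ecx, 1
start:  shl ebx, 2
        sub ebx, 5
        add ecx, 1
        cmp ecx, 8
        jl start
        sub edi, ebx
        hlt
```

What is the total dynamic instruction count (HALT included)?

mov edi, 7 → edi=7
mov ebx, 6 → ebx=6
mov ecx, 1 → ecx=1
shl ebx, 2 → ebx=6<<2=24
sub ebx, 5 → ebx=24-5=19
add ecx, 1 → ecx=1+1=2
cmp ecx, 8  (cmp 2,8)
jl start: taken
shl ebx, 2 → ebx=19<<2=76
sub ebx, 5 → ebx=76-5=71
add ecx, 1 → ecx=2+1=3
cmp ecx, 8  (cmp 3,8)
jl start: taken
shl ebx, 2 → ebx=71<<2=284
sub ebx, 5 → ebx=284-5=279
add ecx, 1 → ecx=3+1=4
cmp ecx, 8  (cmp 4,8)
jl start: taken
shl ebx, 2 → ebx=279<<2=1116
sub ebx, 5 → ebx=1116-5=1111
add ecx, 1 → ecx=4+1=5
cmp ecx, 8  (cmp 5,8)
jl start: taken
shl ebx, 2 → ebx=1111<<2=4444
sub ebx, 5 → ebx=4444-5=4439
add ecx, 1 → ecx=5+1=6
cmp ecx, 8  (cmp 6,8)
jl start: taken
shl ebx, 2 → ebx=4439<<2=17756
sub ebx, 5 → ebx=17756-5=17751
add ecx, 1 → ecx=6+1=7
cmp ecx, 8  (cmp 7,8)
jl start: taken
shl ebx, 2 → ebx=17751<<2=71004
sub ebx, 5 → ebx=71004-5=70999
add ecx, 1 → ecx=7+1=8
cmp ecx, 8  (cmp 8,8)
jl start: not taken
sub edi, ebx → edi=7-70999=-70992
halt.
Total executed instructions: 40.

40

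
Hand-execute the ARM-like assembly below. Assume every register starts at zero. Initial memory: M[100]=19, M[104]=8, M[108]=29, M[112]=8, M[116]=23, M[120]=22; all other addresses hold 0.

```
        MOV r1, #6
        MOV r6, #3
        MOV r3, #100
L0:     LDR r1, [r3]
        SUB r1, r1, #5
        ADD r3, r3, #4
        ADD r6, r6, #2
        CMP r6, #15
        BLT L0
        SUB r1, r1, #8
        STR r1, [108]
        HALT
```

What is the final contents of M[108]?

9

MOV r1, #6 → r1=6
MOV r6, #3 → r6=3
MOV r3, #100 → r3=100
LDR r1, [r3] → r1=M[100]=19
SUB r1, r1, #5 → r1=19-5=14
ADD r3, r3, #4 → r3=100+4=104
ADD r6, r6, #2 → r6=3+2=5
CMP r6, #15  (cmp 5,15)
BLT L0: taken
LDR r1, [r3] → r1=M[104]=8
SUB r1, r1, #5 → r1=8-5=3
ADD r3, r3, #4 → r3=104+4=108
ADD r6, r6, #2 → r6=5+2=7
CMP r6, #15  (cmp 7,15)
BLT L0: taken
LDR r1, [r3] → r1=M[108]=29
SUB r1, r1, #5 → r1=29-5=24
ADD r3, r3, #4 → r3=108+4=112
ADD r6, r6, #2 → r6=7+2=9
CMP r6, #15  (cmp 9,15)
BLT L0: taken
LDR r1, [r3] → r1=M[112]=8
SUB r1, r1, #5 → r1=8-5=3
ADD r3, r3, #4 → r3=112+4=116
ADD r6, r6, #2 → r6=9+2=11
CMP r6, #15  (cmp 11,15)
BLT L0: taken
LDR r1, [r3] → r1=M[116]=23
SUB r1, r1, #5 → r1=23-5=18
ADD r3, r3, #4 → r3=116+4=120
ADD r6, r6, #2 → r6=11+2=13
CMP r6, #15  (cmp 13,15)
BLT L0: taken
LDR r1, [r3] → r1=M[120]=22
SUB r1, r1, #5 → r1=22-5=17
ADD r3, r3, #4 → r3=120+4=124
ADD r6, r6, #2 → r6=13+2=15
CMP r6, #15  (cmp 15,15)
BLT L0: not taken
SUB r1, r1, #8 → r1=17-8=9
STR r1, [108] → M[108]=9
halt.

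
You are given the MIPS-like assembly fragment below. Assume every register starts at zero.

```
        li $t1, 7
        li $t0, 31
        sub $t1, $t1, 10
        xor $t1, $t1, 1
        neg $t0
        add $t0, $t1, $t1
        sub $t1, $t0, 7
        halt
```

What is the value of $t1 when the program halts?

-15

after li $t1, 7: $t1=7
after li $t0, 31: $t0=31
after sub $t1, $t1, 10: $t1=7-10=-3
after xor $t1, $t1, 1: $t1=(-3)^1=-4
after neg $t0: $t0=-(31)=-31
after add $t0, $t1, $t1: $t0=(-4)+(-4)=-8
after sub $t1, $t0, 7: $t1=(-8)-7=-15
halt.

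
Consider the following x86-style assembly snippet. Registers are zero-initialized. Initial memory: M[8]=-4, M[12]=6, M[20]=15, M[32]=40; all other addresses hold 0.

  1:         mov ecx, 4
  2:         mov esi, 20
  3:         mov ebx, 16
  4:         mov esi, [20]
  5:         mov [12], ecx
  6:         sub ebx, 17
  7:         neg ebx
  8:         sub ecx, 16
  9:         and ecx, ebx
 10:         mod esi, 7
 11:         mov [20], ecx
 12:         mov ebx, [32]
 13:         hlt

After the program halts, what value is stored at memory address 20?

0

mov ecx, 4 → ecx=4
mov esi, 20 → esi=20
mov ebx, 16 → ebx=16
mov esi, [20] → esi=M[20]=15
mov [12], ecx → M[12]=4
sub ebx, 17 → ebx=16-17=-1
neg ebx → ebx=-(-1)=1
sub ecx, 16 → ecx=4-16=-12
and ecx, ebx → ecx=(-12)&1=0
mod esi, 7 → esi=15%7=1
mov [20], ecx → M[20]=0
mov ebx, [32] → ebx=M[32]=40
halt.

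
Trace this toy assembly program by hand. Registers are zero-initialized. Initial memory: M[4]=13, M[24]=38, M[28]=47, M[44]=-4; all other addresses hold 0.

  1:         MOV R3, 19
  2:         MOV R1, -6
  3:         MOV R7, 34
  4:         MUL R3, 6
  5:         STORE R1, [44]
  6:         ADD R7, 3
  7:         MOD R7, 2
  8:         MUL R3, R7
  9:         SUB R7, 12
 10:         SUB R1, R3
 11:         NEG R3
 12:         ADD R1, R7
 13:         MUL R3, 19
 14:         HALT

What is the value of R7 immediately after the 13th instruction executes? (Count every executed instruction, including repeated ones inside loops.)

-11

MOV R3, 19 → R3=19
MOV R1, -6 → R1=-6
MOV R7, 34 → R7=34
MUL R3, 6 → R3=19*6=114
STORE R1, [44] → M[44]=-6
ADD R7, 3 → R7=34+3=37
MOD R7, 2 → R7=37%2=1
MUL R3, R7 → R3=114*1=114
SUB R7, 12 → R7=1-12=-11
SUB R1, R3 → R1=(-6)-114=-120
NEG R3 → R3=-(114)=-114
ADD R1, R7 → R1=(-120)+(-11)=-131
MUL R3, 19 → R3=(-114)*19=-2166
After step 13: R7 = -11.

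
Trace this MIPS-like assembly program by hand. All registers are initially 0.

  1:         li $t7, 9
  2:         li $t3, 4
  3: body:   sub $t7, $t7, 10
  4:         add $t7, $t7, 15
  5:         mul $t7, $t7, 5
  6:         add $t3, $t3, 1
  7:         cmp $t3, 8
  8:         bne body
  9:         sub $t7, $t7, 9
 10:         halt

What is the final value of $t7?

$t7=9
$t3=4
$t7=9-10=-1
$t7=(-1)+15=14
$t7=14*5=70
$t3=4+1=5
cmp $t3, 8  (cmp 5,8)
bne body: taken
$t7=70-10=60
$t7=60+15=75
$t7=75*5=375
$t3=5+1=6
cmp $t3, 8  (cmp 6,8)
bne body: taken
$t7=375-10=365
$t7=365+15=380
$t7=380*5=1900
$t3=6+1=7
cmp $t3, 8  (cmp 7,8)
bne body: taken
$t7=1900-10=1890
$t7=1890+15=1905
$t7=1905*5=9525
$t3=7+1=8
cmp $t3, 8  (cmp 8,8)
bne body: not taken
$t7=9525-9=9516
halt.

9516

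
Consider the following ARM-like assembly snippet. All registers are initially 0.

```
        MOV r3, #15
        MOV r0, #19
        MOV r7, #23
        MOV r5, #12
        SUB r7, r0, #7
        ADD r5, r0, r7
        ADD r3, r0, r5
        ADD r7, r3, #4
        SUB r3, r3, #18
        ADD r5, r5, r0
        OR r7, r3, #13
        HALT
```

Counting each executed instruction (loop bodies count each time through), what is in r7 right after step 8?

after MOV r3, #15: r3=15
after MOV r0, #19: r0=19
after MOV r7, #23: r7=23
after MOV r5, #12: r5=12
after SUB r7, r0, #7: r7=19-7=12
after ADD r5, r0, r7: r5=19+12=31
after ADD r3, r0, r5: r3=19+31=50
after ADD r7, r3, #4: r7=50+4=54
After step 8: r7 = 54.

54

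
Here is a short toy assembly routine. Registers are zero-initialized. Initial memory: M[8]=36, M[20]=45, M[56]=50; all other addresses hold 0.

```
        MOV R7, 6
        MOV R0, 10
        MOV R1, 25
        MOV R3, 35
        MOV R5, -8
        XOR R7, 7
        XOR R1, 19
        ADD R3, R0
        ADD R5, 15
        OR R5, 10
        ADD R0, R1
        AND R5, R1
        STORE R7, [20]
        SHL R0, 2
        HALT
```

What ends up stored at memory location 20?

after MOV R7, 6: R7=6
after MOV R0, 10: R0=10
after MOV R1, 25: R1=25
after MOV R3, 35: R3=35
after MOV R5, -8: R5=-8
after XOR R7, 7: R7=6^7=1
after XOR R1, 19: R1=25^19=10
after ADD R3, R0: R3=35+10=45
after ADD R5, 15: R5=(-8)+15=7
after OR R5, 10: R5=7|10=15
after ADD R0, R1: R0=10+10=20
after AND R5, R1: R5=15&10=10
STORE R7, [20] → M[20]=1
after SHL R0, 2: R0=20<<2=80
halt.

1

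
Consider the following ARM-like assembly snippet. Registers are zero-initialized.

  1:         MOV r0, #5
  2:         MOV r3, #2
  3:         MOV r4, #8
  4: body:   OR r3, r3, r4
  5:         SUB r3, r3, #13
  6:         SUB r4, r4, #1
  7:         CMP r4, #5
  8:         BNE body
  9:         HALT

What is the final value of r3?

after MOV r0, #5: r0=5
after MOV r3, #2: r3=2
after MOV r4, #8: r4=8
after OR r3, r3, r4: r3=2|8=10
after SUB r3, r3, #13: r3=10-13=-3
after SUB r4, r4, #1: r4=8-1=7
CMP r4, #5  (cmp 7,5)
BNE body: taken
after OR r3, r3, r4: r3=(-3)|7=-1
after SUB r3, r3, #13: r3=(-1)-13=-14
after SUB r4, r4, #1: r4=7-1=6
CMP r4, #5  (cmp 6,5)
BNE body: taken
after OR r3, r3, r4: r3=(-14)|6=-10
after SUB r3, r3, #13: r3=(-10)-13=-23
after SUB r4, r4, #1: r4=6-1=5
CMP r4, #5  (cmp 5,5)
BNE body: not taken
halt.

-23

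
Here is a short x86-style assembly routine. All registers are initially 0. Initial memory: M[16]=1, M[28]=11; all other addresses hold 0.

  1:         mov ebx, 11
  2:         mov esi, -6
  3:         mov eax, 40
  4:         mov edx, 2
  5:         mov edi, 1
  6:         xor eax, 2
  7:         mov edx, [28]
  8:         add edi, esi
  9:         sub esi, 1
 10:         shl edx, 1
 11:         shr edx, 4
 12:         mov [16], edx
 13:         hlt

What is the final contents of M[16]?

ebx=11
esi=-6
eax=40
edx=2
edi=1
eax=40^2=42
edx=M[28]=11
edi=1+(-6)=-5
esi=(-6)-1=-7
edx=11<<1=22
edx=22>>4=1
mov [16], edx → M[16]=1
halt.

1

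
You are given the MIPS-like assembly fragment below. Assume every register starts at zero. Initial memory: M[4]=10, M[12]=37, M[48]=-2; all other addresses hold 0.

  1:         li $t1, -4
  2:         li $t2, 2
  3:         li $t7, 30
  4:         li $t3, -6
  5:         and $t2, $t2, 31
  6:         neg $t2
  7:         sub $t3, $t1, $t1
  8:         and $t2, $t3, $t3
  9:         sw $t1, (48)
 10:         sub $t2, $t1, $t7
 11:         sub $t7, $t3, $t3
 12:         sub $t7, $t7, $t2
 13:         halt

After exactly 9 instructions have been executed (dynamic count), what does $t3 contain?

$t1=-4
$t2=2
$t7=30
$t3=-6
$t2=2&31=2
$t2=-(2)=-2
$t3=(-4)-(-4)=0
$t2=0&0=0
sw $t1, (48) → M[48]=-4
After step 9: $t3 = 0.

0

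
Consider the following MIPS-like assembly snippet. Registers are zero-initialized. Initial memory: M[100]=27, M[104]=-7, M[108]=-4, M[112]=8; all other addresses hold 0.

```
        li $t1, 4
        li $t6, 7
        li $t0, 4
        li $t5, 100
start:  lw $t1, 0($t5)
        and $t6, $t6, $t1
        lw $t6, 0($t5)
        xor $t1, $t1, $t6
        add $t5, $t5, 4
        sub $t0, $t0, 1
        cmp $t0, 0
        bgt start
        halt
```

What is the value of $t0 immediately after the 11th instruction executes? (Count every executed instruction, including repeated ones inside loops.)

after li $t1, 4: $t1=4
after li $t6, 7: $t6=7
after li $t0, 4: $t0=4
after li $t5, 100: $t5=100
after lw $t1, 0($t5): $t1=M[100]=27
after and $t6, $t6, $t1: $t6=7&27=3
after lw $t6, 0($t5): $t6=M[100]=27
after xor $t1, $t1, $t6: $t1=27^27=0
after add $t5, $t5, 4: $t5=100+4=104
after sub $t0, $t0, 1: $t0=4-1=3
cmp $t0, 0  (cmp 3,0)
After step 11: $t0 = 3.

3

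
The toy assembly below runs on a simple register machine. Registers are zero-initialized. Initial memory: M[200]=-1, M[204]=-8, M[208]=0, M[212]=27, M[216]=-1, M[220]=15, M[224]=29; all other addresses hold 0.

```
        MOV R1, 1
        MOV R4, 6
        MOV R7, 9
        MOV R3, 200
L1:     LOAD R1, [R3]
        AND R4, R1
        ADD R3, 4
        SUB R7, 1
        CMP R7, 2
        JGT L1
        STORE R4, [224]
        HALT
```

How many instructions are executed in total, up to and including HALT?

MOV R1, 1 → R1=1
MOV R4, 6 → R4=6
MOV R7, 9 → R7=9
MOV R3, 200 → R3=200
LOAD R1, [R3] → R1=M[200]=-1
AND R4, R1 → R4=6&(-1)=6
ADD R3, 4 → R3=200+4=204
SUB R7, 1 → R7=9-1=8
CMP R7, 2  (cmp 8,2)
JGT L1: taken
LOAD R1, [R3] → R1=M[204]=-8
AND R4, R1 → R4=6&(-8)=0
ADD R3, 4 → R3=204+4=208
SUB R7, 1 → R7=8-1=7
CMP R7, 2  (cmp 7,2)
JGT L1: taken
LOAD R1, [R3] → R1=M[208]=0
AND R4, R1 → R4=0&0=0
ADD R3, 4 → R3=208+4=212
SUB R7, 1 → R7=7-1=6
CMP R7, 2  (cmp 6,2)
JGT L1: taken
LOAD R1, [R3] → R1=M[212]=27
AND R4, R1 → R4=0&27=0
ADD R3, 4 → R3=212+4=216
SUB R7, 1 → R7=6-1=5
CMP R7, 2  (cmp 5,2)
JGT L1: taken
LOAD R1, [R3] → R1=M[216]=-1
AND R4, R1 → R4=0&(-1)=0
ADD R3, 4 → R3=216+4=220
SUB R7, 1 → R7=5-1=4
CMP R7, 2  (cmp 4,2)
JGT L1: taken
LOAD R1, [R3] → R1=M[220]=15
AND R4, R1 → R4=0&15=0
ADD R3, 4 → R3=220+4=224
SUB R7, 1 → R7=4-1=3
CMP R7, 2  (cmp 3,2)
JGT L1: taken
LOAD R1, [R3] → R1=M[224]=29
AND R4, R1 → R4=0&29=0
ADD R3, 4 → R3=224+4=228
SUB R7, 1 → R7=3-1=2
CMP R7, 2  (cmp 2,2)
JGT L1: not taken
STORE R4, [224] → M[224]=0
halt.
Total executed instructions: 48.

48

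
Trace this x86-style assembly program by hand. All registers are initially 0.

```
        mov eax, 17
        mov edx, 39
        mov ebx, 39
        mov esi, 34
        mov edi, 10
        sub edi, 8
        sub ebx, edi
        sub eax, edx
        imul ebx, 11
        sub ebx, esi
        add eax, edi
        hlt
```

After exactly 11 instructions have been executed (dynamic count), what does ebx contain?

mov eax, 17 → eax=17
mov edx, 39 → edx=39
mov ebx, 39 → ebx=39
mov esi, 34 → esi=34
mov edi, 10 → edi=10
sub edi, 8 → edi=10-8=2
sub ebx, edi → ebx=39-2=37
sub eax, edx → eax=17-39=-22
imul ebx, 11 → ebx=37*11=407
sub ebx, esi → ebx=407-34=373
add eax, edi → eax=(-22)+2=-20
After step 11: ebx = 373.

373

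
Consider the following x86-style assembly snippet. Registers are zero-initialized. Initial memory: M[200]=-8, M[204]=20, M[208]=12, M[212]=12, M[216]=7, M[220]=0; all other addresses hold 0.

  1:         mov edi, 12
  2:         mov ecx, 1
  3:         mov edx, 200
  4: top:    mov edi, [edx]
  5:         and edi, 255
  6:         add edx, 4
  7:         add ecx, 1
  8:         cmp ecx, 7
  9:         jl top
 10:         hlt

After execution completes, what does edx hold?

224

after mov edi, 12: edi=12
after mov ecx, 1: ecx=1
after mov edx, 200: edx=200
after mov edi, [edx]: edi=M[200]=-8
after and edi, 255: edi=(-8)&255=248
after add edx, 4: edx=200+4=204
after add ecx, 1: ecx=1+1=2
cmp ecx, 7  (cmp 2,7)
jl top: taken
after mov edi, [edx]: edi=M[204]=20
after and edi, 255: edi=20&255=20
after add edx, 4: edx=204+4=208
after add ecx, 1: ecx=2+1=3
cmp ecx, 7  (cmp 3,7)
jl top: taken
after mov edi, [edx]: edi=M[208]=12
after and edi, 255: edi=12&255=12
after add edx, 4: edx=208+4=212
after add ecx, 1: ecx=3+1=4
cmp ecx, 7  (cmp 4,7)
jl top: taken
after mov edi, [edx]: edi=M[212]=12
after and edi, 255: edi=12&255=12
after add edx, 4: edx=212+4=216
after add ecx, 1: ecx=4+1=5
cmp ecx, 7  (cmp 5,7)
jl top: taken
after mov edi, [edx]: edi=M[216]=7
after and edi, 255: edi=7&255=7
after add edx, 4: edx=216+4=220
after add ecx, 1: ecx=5+1=6
cmp ecx, 7  (cmp 6,7)
jl top: taken
after mov edi, [edx]: edi=M[220]=0
after and edi, 255: edi=0&255=0
after add edx, 4: edx=220+4=224
after add ecx, 1: ecx=6+1=7
cmp ecx, 7  (cmp 7,7)
jl top: not taken
halt.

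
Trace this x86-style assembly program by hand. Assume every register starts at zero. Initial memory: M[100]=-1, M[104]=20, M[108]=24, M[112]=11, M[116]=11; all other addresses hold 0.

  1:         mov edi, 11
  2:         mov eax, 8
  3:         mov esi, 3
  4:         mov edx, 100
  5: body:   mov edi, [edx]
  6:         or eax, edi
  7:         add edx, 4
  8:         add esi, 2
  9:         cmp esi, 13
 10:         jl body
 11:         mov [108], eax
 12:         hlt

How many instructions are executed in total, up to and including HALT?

mov edi, 11 → edi=11
mov eax, 8 → eax=8
mov esi, 3 → esi=3
mov edx, 100 → edx=100
mov edi, [edx] → edi=M[100]=-1
or eax, edi → eax=8|(-1)=-1
add edx, 4 → edx=100+4=104
add esi, 2 → esi=3+2=5
cmp esi, 13  (cmp 5,13)
jl body: taken
mov edi, [edx] → edi=M[104]=20
or eax, edi → eax=(-1)|20=-1
add edx, 4 → edx=104+4=108
add esi, 2 → esi=5+2=7
cmp esi, 13  (cmp 7,13)
jl body: taken
mov edi, [edx] → edi=M[108]=24
or eax, edi → eax=(-1)|24=-1
add edx, 4 → edx=108+4=112
add esi, 2 → esi=7+2=9
cmp esi, 13  (cmp 9,13)
jl body: taken
mov edi, [edx] → edi=M[112]=11
or eax, edi → eax=(-1)|11=-1
add edx, 4 → edx=112+4=116
add esi, 2 → esi=9+2=11
cmp esi, 13  (cmp 11,13)
jl body: taken
mov edi, [edx] → edi=M[116]=11
or eax, edi → eax=(-1)|11=-1
add edx, 4 → edx=116+4=120
add esi, 2 → esi=11+2=13
cmp esi, 13  (cmp 13,13)
jl body: not taken
mov [108], eax → M[108]=-1
halt.
Total executed instructions: 36.

36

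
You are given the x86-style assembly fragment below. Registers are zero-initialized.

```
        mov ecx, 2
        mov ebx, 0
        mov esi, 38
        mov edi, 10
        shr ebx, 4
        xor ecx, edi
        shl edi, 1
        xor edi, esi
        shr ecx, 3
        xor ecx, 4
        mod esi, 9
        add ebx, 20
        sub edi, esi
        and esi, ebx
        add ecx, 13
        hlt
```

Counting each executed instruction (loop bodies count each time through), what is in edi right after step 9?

after mov ecx, 2: ecx=2
after mov ebx, 0: ebx=0
after mov esi, 38: esi=38
after mov edi, 10: edi=10
after shr ebx, 4: ebx=0>>4=0
after xor ecx, edi: ecx=2^10=8
after shl edi, 1: edi=10<<1=20
after xor edi, esi: edi=20^38=50
after shr ecx, 3: ecx=8>>3=1
After step 9: edi = 50.

50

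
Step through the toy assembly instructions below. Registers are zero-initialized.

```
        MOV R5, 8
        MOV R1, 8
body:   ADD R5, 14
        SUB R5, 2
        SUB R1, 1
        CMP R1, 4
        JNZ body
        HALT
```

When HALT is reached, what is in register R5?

after MOV R5, 8: R5=8
after MOV R1, 8: R1=8
after ADD R5, 14: R5=8+14=22
after SUB R5, 2: R5=22-2=20
after SUB R1, 1: R1=8-1=7
CMP R1, 4  (cmp 7,4)
JNZ body: taken
after ADD R5, 14: R5=20+14=34
after SUB R5, 2: R5=34-2=32
after SUB R1, 1: R1=7-1=6
CMP R1, 4  (cmp 6,4)
JNZ body: taken
after ADD R5, 14: R5=32+14=46
after SUB R5, 2: R5=46-2=44
after SUB R1, 1: R1=6-1=5
CMP R1, 4  (cmp 5,4)
JNZ body: taken
after ADD R5, 14: R5=44+14=58
after SUB R5, 2: R5=58-2=56
after SUB R1, 1: R1=5-1=4
CMP R1, 4  (cmp 4,4)
JNZ body: not taken
halt.

56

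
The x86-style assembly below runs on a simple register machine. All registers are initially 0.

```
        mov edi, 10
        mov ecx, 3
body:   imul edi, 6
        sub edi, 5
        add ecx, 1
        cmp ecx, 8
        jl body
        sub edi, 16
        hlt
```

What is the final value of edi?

69969

after mov edi, 10: edi=10
after mov ecx, 3: ecx=3
after imul edi, 6: edi=10*6=60
after sub edi, 5: edi=60-5=55
after add ecx, 1: ecx=3+1=4
cmp ecx, 8  (cmp 4,8)
jl body: taken
after imul edi, 6: edi=55*6=330
after sub edi, 5: edi=330-5=325
after add ecx, 1: ecx=4+1=5
cmp ecx, 8  (cmp 5,8)
jl body: taken
after imul edi, 6: edi=325*6=1950
after sub edi, 5: edi=1950-5=1945
after add ecx, 1: ecx=5+1=6
cmp ecx, 8  (cmp 6,8)
jl body: taken
after imul edi, 6: edi=1945*6=11670
after sub edi, 5: edi=11670-5=11665
after add ecx, 1: ecx=6+1=7
cmp ecx, 8  (cmp 7,8)
jl body: taken
after imul edi, 6: edi=11665*6=69990
after sub edi, 5: edi=69990-5=69985
after add ecx, 1: ecx=7+1=8
cmp ecx, 8  (cmp 8,8)
jl body: not taken
after sub edi, 16: edi=69985-16=69969
halt.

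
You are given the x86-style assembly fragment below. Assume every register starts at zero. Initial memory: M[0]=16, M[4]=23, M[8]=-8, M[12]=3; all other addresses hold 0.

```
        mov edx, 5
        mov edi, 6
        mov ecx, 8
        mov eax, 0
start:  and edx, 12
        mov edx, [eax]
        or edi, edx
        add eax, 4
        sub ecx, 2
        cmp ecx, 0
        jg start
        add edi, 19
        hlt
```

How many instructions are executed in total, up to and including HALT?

34

edx=5
edi=6
ecx=8
eax=0
edx=5&12=4
edx=M[0]=16
edi=6|16=22
eax=0+4=4
ecx=8-2=6
cmp ecx, 0  (cmp 6,0)
jg start: taken
edx=16&12=0
edx=M[4]=23
edi=22|23=23
eax=4+4=8
ecx=6-2=4
cmp ecx, 0  (cmp 4,0)
jg start: taken
edx=23&12=4
edx=M[8]=-8
edi=23|(-8)=-1
eax=8+4=12
ecx=4-2=2
cmp ecx, 0  (cmp 2,0)
jg start: taken
edx=(-8)&12=8
edx=M[12]=3
edi=(-1)|3=-1
eax=12+4=16
ecx=2-2=0
cmp ecx, 0  (cmp 0,0)
jg start: not taken
edi=(-1)+19=18
halt.
Total executed instructions: 34.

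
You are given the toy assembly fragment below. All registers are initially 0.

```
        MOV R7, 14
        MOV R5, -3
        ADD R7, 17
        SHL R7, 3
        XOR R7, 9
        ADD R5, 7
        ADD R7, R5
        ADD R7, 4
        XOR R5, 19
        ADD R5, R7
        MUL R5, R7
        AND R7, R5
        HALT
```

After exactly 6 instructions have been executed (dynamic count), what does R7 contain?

241

after MOV R7, 14: R7=14
after MOV R5, -3: R5=-3
after ADD R7, 17: R7=14+17=31
after SHL R7, 3: R7=31<<3=248
after XOR R7, 9: R7=248^9=241
after ADD R5, 7: R5=(-3)+7=4
After step 6: R7 = 241.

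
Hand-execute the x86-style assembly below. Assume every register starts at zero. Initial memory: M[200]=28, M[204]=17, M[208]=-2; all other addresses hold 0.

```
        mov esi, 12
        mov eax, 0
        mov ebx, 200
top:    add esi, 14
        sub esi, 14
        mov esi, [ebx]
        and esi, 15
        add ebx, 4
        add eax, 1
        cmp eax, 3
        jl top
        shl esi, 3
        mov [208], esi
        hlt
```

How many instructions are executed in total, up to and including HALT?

30

mov esi, 12 → esi=12
mov eax, 0 → eax=0
mov ebx, 200 → ebx=200
add esi, 14 → esi=12+14=26
sub esi, 14 → esi=26-14=12
mov esi, [ebx] → esi=M[200]=28
and esi, 15 → esi=28&15=12
add ebx, 4 → ebx=200+4=204
add eax, 1 → eax=0+1=1
cmp eax, 3  (cmp 1,3)
jl top: taken
add esi, 14 → esi=12+14=26
sub esi, 14 → esi=26-14=12
mov esi, [ebx] → esi=M[204]=17
and esi, 15 → esi=17&15=1
add ebx, 4 → ebx=204+4=208
add eax, 1 → eax=1+1=2
cmp eax, 3  (cmp 2,3)
jl top: taken
add esi, 14 → esi=1+14=15
sub esi, 14 → esi=15-14=1
mov esi, [ebx] → esi=M[208]=-2
and esi, 15 → esi=(-2)&15=14
add ebx, 4 → ebx=208+4=212
add eax, 1 → eax=2+1=3
cmp eax, 3  (cmp 3,3)
jl top: not taken
shl esi, 3 → esi=14<<3=112
mov [208], esi → M[208]=112
halt.
Total executed instructions: 30.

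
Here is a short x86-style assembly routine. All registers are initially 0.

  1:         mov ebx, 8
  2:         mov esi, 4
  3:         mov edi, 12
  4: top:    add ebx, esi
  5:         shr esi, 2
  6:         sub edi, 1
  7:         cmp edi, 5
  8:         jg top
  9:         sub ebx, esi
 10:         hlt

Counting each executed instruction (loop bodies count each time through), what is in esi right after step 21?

0

mov ebx, 8 → ebx=8
mov esi, 4 → esi=4
mov edi, 12 → edi=12
add ebx, esi → ebx=8+4=12
shr esi, 2 → esi=4>>2=1
sub edi, 1 → edi=12-1=11
cmp edi, 5  (cmp 11,5)
jg top: taken
add ebx, esi → ebx=12+1=13
shr esi, 2 → esi=1>>2=0
sub edi, 1 → edi=11-1=10
cmp edi, 5  (cmp 10,5)
jg top: taken
add ebx, esi → ebx=13+0=13
shr esi, 2 → esi=0>>2=0
sub edi, 1 → edi=10-1=9
cmp edi, 5  (cmp 9,5)
jg top: taken
add ebx, esi → ebx=13+0=13
shr esi, 2 → esi=0>>2=0
sub edi, 1 → edi=9-1=8
After step 21: esi = 0.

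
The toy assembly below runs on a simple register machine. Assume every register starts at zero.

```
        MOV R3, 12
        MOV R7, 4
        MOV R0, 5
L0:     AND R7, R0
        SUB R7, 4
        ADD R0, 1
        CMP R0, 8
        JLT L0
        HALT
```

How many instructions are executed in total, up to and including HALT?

19

after MOV R3, 12: R3=12
after MOV R7, 4: R7=4
after MOV R0, 5: R0=5
after AND R7, R0: R7=4&5=4
after SUB R7, 4: R7=4-4=0
after ADD R0, 1: R0=5+1=6
CMP R0, 8  (cmp 6,8)
JLT L0: taken
after AND R7, R0: R7=0&6=0
after SUB R7, 4: R7=0-4=-4
after ADD R0, 1: R0=6+1=7
CMP R0, 8  (cmp 7,8)
JLT L0: taken
after AND R7, R0: R7=(-4)&7=4
after SUB R7, 4: R7=4-4=0
after ADD R0, 1: R0=7+1=8
CMP R0, 8  (cmp 8,8)
JLT L0: not taken
halt.
Total executed instructions: 19.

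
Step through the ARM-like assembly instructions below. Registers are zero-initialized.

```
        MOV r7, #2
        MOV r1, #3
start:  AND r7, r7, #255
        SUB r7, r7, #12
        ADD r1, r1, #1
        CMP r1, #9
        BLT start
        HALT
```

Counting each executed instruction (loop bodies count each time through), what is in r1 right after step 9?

MOV r7, #2 → r7=2
MOV r1, #3 → r1=3
AND r7, r7, #255 → r7=2&255=2
SUB r7, r7, #12 → r7=2-12=-10
ADD r1, r1, #1 → r1=3+1=4
CMP r1, #9  (cmp 4,9)
BLT start: taken
AND r7, r7, #255 → r7=(-10)&255=246
SUB r7, r7, #12 → r7=246-12=234
After step 9: r1 = 4.

4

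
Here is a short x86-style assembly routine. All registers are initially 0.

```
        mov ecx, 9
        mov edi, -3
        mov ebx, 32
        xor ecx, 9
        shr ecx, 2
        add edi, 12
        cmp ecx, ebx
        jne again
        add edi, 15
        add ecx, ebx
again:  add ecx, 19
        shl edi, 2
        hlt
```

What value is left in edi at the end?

ecx=9
edi=-3
ebx=32
ecx=9^9=0
ecx=0>>2=0
edi=(-3)+12=9
cmp ecx, ebx  (cmp 0,32)
jne again: taken
ecx=0+19=19
edi=9<<2=36
halt.

36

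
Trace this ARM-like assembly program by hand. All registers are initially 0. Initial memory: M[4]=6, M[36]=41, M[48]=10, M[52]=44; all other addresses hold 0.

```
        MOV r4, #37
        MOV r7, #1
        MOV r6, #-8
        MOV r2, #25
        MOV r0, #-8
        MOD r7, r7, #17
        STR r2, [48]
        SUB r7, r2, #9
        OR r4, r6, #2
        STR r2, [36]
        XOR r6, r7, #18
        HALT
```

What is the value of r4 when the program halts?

-6

after MOV r4, #37: r4=37
after MOV r7, #1: r7=1
after MOV r6, #-8: r6=-8
after MOV r2, #25: r2=25
after MOV r0, #-8: r0=-8
after MOD r7, r7, #17: r7=1%17=1
STR r2, [48] → M[48]=25
after SUB r7, r2, #9: r7=25-9=16
after OR r4, r6, #2: r4=(-8)|2=-6
STR r2, [36] → M[36]=25
after XOR r6, r7, #18: r6=16^18=2
halt.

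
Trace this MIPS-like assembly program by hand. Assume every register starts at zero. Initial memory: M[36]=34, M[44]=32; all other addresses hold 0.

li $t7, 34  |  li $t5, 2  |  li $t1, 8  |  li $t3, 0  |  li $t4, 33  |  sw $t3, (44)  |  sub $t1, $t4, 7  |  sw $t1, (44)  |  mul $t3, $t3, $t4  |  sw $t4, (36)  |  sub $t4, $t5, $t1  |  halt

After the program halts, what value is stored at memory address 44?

26

$t7=34
$t5=2
$t1=8
$t3=0
$t4=33
sw $t3, (44) → M[44]=0
$t1=33-7=26
sw $t1, (44) → M[44]=26
$t3=0*33=0
sw $t4, (36) → M[36]=33
$t4=2-26=-24
halt.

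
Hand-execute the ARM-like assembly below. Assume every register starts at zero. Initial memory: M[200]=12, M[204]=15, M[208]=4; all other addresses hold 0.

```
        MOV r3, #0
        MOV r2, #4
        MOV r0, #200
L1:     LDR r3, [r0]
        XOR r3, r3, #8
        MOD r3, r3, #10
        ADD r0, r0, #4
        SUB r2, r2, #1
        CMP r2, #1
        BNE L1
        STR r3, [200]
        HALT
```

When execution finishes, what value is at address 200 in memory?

r3=0
r2=4
r0=200
r3=M[200]=12
r3=12^8=4
r3=4%10=4
r0=200+4=204
r2=4-1=3
CMP r2, #1  (cmp 3,1)
BNE L1: taken
r3=M[204]=15
r3=15^8=7
r3=7%10=7
r0=204+4=208
r2=3-1=2
CMP r2, #1  (cmp 2,1)
BNE L1: taken
r3=M[208]=4
r3=4^8=12
r3=12%10=2
r0=208+4=212
r2=2-1=1
CMP r2, #1  (cmp 1,1)
BNE L1: not taken
STR r3, [200] → M[200]=2
halt.

2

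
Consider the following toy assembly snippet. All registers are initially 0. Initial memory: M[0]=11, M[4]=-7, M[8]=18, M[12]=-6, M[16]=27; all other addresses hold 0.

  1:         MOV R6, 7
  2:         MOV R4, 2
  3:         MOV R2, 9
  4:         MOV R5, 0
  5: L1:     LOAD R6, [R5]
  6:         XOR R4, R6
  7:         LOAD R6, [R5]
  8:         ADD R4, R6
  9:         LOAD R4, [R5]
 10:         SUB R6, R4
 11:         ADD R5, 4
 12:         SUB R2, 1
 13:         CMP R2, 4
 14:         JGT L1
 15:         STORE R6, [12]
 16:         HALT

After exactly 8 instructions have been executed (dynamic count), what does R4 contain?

after MOV R6, 7: R6=7
after MOV R4, 2: R4=2
after MOV R2, 9: R2=9
after MOV R5, 0: R5=0
after LOAD R6, [R5]: R6=M[0]=11
after XOR R4, R6: R4=2^11=9
after LOAD R6, [R5]: R6=M[0]=11
after ADD R4, R6: R4=9+11=20
After step 8: R4 = 20.

20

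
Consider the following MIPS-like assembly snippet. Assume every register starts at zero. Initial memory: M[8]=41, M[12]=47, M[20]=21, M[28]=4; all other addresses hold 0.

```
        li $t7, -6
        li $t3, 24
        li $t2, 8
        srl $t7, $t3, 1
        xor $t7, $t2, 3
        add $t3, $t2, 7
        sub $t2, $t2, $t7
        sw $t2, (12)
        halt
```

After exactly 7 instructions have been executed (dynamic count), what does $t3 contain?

li $t7, -6 → $t7=-6
li $t3, 24 → $t3=24
li $t2, 8 → $t2=8
srl $t7, $t3, 1 → $t7=24>>1=12
xor $t7, $t2, 3 → $t7=8^3=11
add $t3, $t2, 7 → $t3=8+7=15
sub $t2, $t2, $t7 → $t2=8-11=-3
After step 7: $t3 = 15.

15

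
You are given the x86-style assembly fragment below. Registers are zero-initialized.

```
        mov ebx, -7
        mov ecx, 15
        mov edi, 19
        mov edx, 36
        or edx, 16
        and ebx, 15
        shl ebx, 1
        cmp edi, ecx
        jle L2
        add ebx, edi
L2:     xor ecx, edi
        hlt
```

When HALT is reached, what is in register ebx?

ebx=-7
ecx=15
edi=19
edx=36
edx=36|16=52
ebx=(-7)&15=9
ebx=9<<1=18
cmp edi, ecx  (cmp 19,15)
jle L2: not taken
ebx=18+19=37
ecx=15^19=28
halt.

37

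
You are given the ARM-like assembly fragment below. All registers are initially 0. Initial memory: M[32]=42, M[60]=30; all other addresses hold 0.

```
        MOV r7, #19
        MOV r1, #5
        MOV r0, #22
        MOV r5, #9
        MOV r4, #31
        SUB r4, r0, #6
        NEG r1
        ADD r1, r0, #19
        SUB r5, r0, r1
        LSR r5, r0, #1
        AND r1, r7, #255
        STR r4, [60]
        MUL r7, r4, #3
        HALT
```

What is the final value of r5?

11

after MOV r7, #19: r7=19
after MOV r1, #5: r1=5
after MOV r0, #22: r0=22
after MOV r5, #9: r5=9
after MOV r4, #31: r4=31
after SUB r4, r0, #6: r4=22-6=16
after NEG r1: r1=-(5)=-5
after ADD r1, r0, #19: r1=22+19=41
after SUB r5, r0, r1: r5=22-41=-19
after LSR r5, r0, #1: r5=22>>1=11
after AND r1, r7, #255: r1=19&255=19
STR r4, [60] → M[60]=16
after MUL r7, r4, #3: r7=16*3=48
halt.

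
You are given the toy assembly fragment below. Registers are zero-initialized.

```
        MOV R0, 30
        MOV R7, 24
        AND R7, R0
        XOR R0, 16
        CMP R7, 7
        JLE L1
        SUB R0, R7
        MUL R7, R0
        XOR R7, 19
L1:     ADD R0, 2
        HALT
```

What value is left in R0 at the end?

-8

after MOV R0, 30: R0=30
after MOV R7, 24: R7=24
after AND R7, R0: R7=24&30=24
after XOR R0, 16: R0=30^16=14
CMP R7, 7  (cmp 24,7)
JLE L1: not taken
after SUB R0, R7: R0=14-24=-10
after MUL R7, R0: R7=24*(-10)=-240
after XOR R7, 19: R7=(-240)^19=-253
after ADD R0, 2: R0=(-10)+2=-8
halt.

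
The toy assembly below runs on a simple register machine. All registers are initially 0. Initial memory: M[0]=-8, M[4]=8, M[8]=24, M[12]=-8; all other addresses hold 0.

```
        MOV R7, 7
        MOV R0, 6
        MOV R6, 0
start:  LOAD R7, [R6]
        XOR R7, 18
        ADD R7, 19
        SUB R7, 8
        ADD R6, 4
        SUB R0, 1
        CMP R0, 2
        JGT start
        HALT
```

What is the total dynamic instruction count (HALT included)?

MOV R7, 7 → R7=7
MOV R0, 6 → R0=6
MOV R6, 0 → R6=0
LOAD R7, [R6] → R7=M[0]=-8
XOR R7, 18 → R7=(-8)^18=-22
ADD R7, 19 → R7=(-22)+19=-3
SUB R7, 8 → R7=(-3)-8=-11
ADD R6, 4 → R6=0+4=4
SUB R0, 1 → R0=6-1=5
CMP R0, 2  (cmp 5,2)
JGT start: taken
LOAD R7, [R6] → R7=M[4]=8
XOR R7, 18 → R7=8^18=26
ADD R7, 19 → R7=26+19=45
SUB R7, 8 → R7=45-8=37
ADD R6, 4 → R6=4+4=8
SUB R0, 1 → R0=5-1=4
CMP R0, 2  (cmp 4,2)
JGT start: taken
LOAD R7, [R6] → R7=M[8]=24
XOR R7, 18 → R7=24^18=10
ADD R7, 19 → R7=10+19=29
SUB R7, 8 → R7=29-8=21
ADD R6, 4 → R6=8+4=12
SUB R0, 1 → R0=4-1=3
CMP R0, 2  (cmp 3,2)
JGT start: taken
LOAD R7, [R6] → R7=M[12]=-8
XOR R7, 18 → R7=(-8)^18=-22
ADD R7, 19 → R7=(-22)+19=-3
SUB R7, 8 → R7=(-3)-8=-11
ADD R6, 4 → R6=12+4=16
SUB R0, 1 → R0=3-1=2
CMP R0, 2  (cmp 2,2)
JGT start: not taken
halt.
Total executed instructions: 36.

36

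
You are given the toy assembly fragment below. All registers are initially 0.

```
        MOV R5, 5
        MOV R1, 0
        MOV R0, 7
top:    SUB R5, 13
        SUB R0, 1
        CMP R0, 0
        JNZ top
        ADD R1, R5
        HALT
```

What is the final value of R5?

-86

MOV R5, 5 → R5=5
MOV R1, 0 → R1=0
MOV R0, 7 → R0=7
SUB R5, 13 → R5=5-13=-8
SUB R0, 1 → R0=7-1=6
CMP R0, 0  (cmp 6,0)
JNZ top: taken
SUB R5, 13 → R5=(-8)-13=-21
SUB R0, 1 → R0=6-1=5
CMP R0, 0  (cmp 5,0)
JNZ top: taken
SUB R5, 13 → R5=(-21)-13=-34
SUB R0, 1 → R0=5-1=4
CMP R0, 0  (cmp 4,0)
JNZ top: taken
SUB R5, 13 → R5=(-34)-13=-47
SUB R0, 1 → R0=4-1=3
CMP R0, 0  (cmp 3,0)
JNZ top: taken
SUB R5, 13 → R5=(-47)-13=-60
SUB R0, 1 → R0=3-1=2
CMP R0, 0  (cmp 2,0)
JNZ top: taken
SUB R5, 13 → R5=(-60)-13=-73
SUB R0, 1 → R0=2-1=1
CMP R0, 0  (cmp 1,0)
JNZ top: taken
SUB R5, 13 → R5=(-73)-13=-86
SUB R0, 1 → R0=1-1=0
CMP R0, 0  (cmp 0,0)
JNZ top: not taken
ADD R1, R5 → R1=0+(-86)=-86
halt.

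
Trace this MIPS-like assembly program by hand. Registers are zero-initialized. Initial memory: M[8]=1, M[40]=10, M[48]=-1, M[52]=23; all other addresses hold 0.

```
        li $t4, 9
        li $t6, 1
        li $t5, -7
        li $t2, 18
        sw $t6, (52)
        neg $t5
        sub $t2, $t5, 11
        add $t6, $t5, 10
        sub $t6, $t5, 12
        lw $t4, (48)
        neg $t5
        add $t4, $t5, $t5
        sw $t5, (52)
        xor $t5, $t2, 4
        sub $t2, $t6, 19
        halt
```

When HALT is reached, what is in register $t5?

li $t4, 9 → $t4=9
li $t6, 1 → $t6=1
li $t5, -7 → $t5=-7
li $t2, 18 → $t2=18
sw $t6, (52) → M[52]=1
neg $t5 → $t5=-(-7)=7
sub $t2, $t5, 11 → $t2=7-11=-4
add $t6, $t5, 10 → $t6=7+10=17
sub $t6, $t5, 12 → $t6=7-12=-5
lw $t4, (48) → $t4=M[48]=-1
neg $t5 → $t5=-(7)=-7
add $t4, $t5, $t5 → $t4=(-7)+(-7)=-14
sw $t5, (52) → M[52]=-7
xor $t5, $t2, 4 → $t5=(-4)^4=-8
sub $t2, $t6, 19 → $t2=(-5)-19=-24
halt.

-8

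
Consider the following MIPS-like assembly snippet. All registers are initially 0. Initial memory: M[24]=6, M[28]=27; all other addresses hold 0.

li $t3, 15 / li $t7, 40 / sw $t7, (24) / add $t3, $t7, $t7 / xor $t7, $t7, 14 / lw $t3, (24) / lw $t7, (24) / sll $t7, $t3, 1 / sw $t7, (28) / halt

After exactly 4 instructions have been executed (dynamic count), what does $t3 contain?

li $t3, 15 → $t3=15
li $t7, 40 → $t7=40
sw $t7, (24) → M[24]=40
add $t3, $t7, $t7 → $t3=40+40=80
After step 4: $t3 = 80.

80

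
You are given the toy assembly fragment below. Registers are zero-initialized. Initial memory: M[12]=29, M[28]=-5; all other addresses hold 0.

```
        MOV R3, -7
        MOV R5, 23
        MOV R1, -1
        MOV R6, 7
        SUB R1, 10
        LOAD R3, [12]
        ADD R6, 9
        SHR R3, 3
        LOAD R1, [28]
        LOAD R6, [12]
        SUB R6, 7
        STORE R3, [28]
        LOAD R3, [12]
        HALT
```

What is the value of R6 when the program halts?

22

MOV R3, -7 → R3=-7
MOV R5, 23 → R5=23
MOV R1, -1 → R1=-1
MOV R6, 7 → R6=7
SUB R1, 10 → R1=(-1)-10=-11
LOAD R3, [12] → R3=M[12]=29
ADD R6, 9 → R6=7+9=16
SHR R3, 3 → R3=29>>3=3
LOAD R1, [28] → R1=M[28]=-5
LOAD R6, [12] → R6=M[12]=29
SUB R6, 7 → R6=29-7=22
STORE R3, [28] → M[28]=3
LOAD R3, [12] → R3=M[12]=29
halt.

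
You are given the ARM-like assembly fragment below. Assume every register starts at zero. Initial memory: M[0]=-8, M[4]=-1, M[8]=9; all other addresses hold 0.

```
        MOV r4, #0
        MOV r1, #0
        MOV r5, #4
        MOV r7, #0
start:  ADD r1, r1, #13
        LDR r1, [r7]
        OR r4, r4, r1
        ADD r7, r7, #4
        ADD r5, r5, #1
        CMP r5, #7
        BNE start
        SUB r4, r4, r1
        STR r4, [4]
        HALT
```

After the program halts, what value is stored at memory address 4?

r4=0
r1=0
r5=4
r7=0
r1=0+13=13
r1=M[0]=-8
r4=0|(-8)=-8
r7=0+4=4
r5=4+1=5
CMP r5, #7  (cmp 5,7)
BNE start: taken
r1=(-8)+13=5
r1=M[4]=-1
r4=(-8)|(-1)=-1
r7=4+4=8
r5=5+1=6
CMP r5, #7  (cmp 6,7)
BNE start: taken
r1=(-1)+13=12
r1=M[8]=9
r4=(-1)|9=-1
r7=8+4=12
r5=6+1=7
CMP r5, #7  (cmp 7,7)
BNE start: not taken
r4=(-1)-9=-10
STR r4, [4] → M[4]=-10
halt.

-10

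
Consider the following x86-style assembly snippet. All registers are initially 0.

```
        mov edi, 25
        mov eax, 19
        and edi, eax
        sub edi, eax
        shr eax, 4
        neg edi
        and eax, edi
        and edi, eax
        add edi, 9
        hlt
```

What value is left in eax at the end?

0

edi=25
eax=19
edi=25&19=17
edi=17-19=-2
eax=19>>4=1
edi=-(-2)=2
eax=1&2=0
edi=2&0=0
edi=0+9=9
halt.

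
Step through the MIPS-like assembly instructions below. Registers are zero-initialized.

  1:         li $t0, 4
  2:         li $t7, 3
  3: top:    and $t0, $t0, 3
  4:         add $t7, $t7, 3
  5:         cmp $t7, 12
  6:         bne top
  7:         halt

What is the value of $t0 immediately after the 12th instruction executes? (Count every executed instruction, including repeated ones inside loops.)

0

after li $t0, 4: $t0=4
after li $t7, 3: $t7=3
after and $t0, $t0, 3: $t0=4&3=0
after add $t7, $t7, 3: $t7=3+3=6
cmp $t7, 12  (cmp 6,12)
bne top: taken
after and $t0, $t0, 3: $t0=0&3=0
after add $t7, $t7, 3: $t7=6+3=9
cmp $t7, 12  (cmp 9,12)
bne top: taken
after and $t0, $t0, 3: $t0=0&3=0
after add $t7, $t7, 3: $t7=9+3=12
After step 12: $t0 = 0.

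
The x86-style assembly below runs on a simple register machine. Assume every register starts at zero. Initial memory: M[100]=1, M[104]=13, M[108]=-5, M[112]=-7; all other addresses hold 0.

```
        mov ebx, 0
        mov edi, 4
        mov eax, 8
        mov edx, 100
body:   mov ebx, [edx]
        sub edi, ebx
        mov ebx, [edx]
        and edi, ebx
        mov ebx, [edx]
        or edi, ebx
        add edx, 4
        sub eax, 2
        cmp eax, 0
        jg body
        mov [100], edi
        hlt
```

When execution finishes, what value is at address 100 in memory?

-7

after mov ebx, 0: ebx=0
after mov edi, 4: edi=4
after mov eax, 8: eax=8
after mov edx, 100: edx=100
after mov ebx, [edx]: ebx=M[100]=1
after sub edi, ebx: edi=4-1=3
after mov ebx, [edx]: ebx=M[100]=1
after and edi, ebx: edi=3&1=1
after mov ebx, [edx]: ebx=M[100]=1
after or edi, ebx: edi=1|1=1
after add edx, 4: edx=100+4=104
after sub eax, 2: eax=8-2=6
cmp eax, 0  (cmp 6,0)
jg body: taken
after mov ebx, [edx]: ebx=M[104]=13
after sub edi, ebx: edi=1-13=-12
after mov ebx, [edx]: ebx=M[104]=13
after and edi, ebx: edi=(-12)&13=4
after mov ebx, [edx]: ebx=M[104]=13
after or edi, ebx: edi=4|13=13
after add edx, 4: edx=104+4=108
after sub eax, 2: eax=6-2=4
cmp eax, 0  (cmp 4,0)
jg body: taken
after mov ebx, [edx]: ebx=M[108]=-5
after sub edi, ebx: edi=13-(-5)=18
after mov ebx, [edx]: ebx=M[108]=-5
after and edi, ebx: edi=18&(-5)=18
after mov ebx, [edx]: ebx=M[108]=-5
after or edi, ebx: edi=18|(-5)=-5
after add edx, 4: edx=108+4=112
after sub eax, 2: eax=4-2=2
cmp eax, 0  (cmp 2,0)
jg body: taken
after mov ebx, [edx]: ebx=M[112]=-7
after sub edi, ebx: edi=(-5)-(-7)=2
after mov ebx, [edx]: ebx=M[112]=-7
after and edi, ebx: edi=2&(-7)=0
after mov ebx, [edx]: ebx=M[112]=-7
after or edi, ebx: edi=0|(-7)=-7
after add edx, 4: edx=112+4=116
after sub eax, 2: eax=2-2=0
cmp eax, 0  (cmp 0,0)
jg body: not taken
mov [100], edi → M[100]=-7
halt.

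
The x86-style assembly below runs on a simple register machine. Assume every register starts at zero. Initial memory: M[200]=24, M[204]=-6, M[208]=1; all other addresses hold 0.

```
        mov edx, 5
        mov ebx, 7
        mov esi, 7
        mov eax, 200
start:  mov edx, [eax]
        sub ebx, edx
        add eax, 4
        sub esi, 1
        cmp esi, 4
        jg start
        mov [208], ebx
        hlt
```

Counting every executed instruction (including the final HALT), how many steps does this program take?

edx=5
ebx=7
esi=7
eax=200
edx=M[200]=24
ebx=7-24=-17
eax=200+4=204
esi=7-1=6
cmp esi, 4  (cmp 6,4)
jg start: taken
edx=M[204]=-6
ebx=(-17)-(-6)=-11
eax=204+4=208
esi=6-1=5
cmp esi, 4  (cmp 5,4)
jg start: taken
edx=M[208]=1
ebx=(-11)-1=-12
eax=208+4=212
esi=5-1=4
cmp esi, 4  (cmp 4,4)
jg start: not taken
mov [208], ebx → M[208]=-12
halt.
Total executed instructions: 24.

24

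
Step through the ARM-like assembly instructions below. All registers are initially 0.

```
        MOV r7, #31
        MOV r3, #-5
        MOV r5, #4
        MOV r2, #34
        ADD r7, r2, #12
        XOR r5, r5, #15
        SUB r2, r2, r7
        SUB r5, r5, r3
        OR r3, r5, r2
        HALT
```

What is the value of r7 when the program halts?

MOV r7, #31 → r7=31
MOV r3, #-5 → r3=-5
MOV r5, #4 → r5=4
MOV r2, #34 → r2=34
ADD r7, r2, #12 → r7=34+12=46
XOR r5, r5, #15 → r5=4^15=11
SUB r2, r2, r7 → r2=34-46=-12
SUB r5, r5, r3 → r5=11-(-5)=16
OR r3, r5, r2 → r3=16|(-12)=-12
halt.

46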